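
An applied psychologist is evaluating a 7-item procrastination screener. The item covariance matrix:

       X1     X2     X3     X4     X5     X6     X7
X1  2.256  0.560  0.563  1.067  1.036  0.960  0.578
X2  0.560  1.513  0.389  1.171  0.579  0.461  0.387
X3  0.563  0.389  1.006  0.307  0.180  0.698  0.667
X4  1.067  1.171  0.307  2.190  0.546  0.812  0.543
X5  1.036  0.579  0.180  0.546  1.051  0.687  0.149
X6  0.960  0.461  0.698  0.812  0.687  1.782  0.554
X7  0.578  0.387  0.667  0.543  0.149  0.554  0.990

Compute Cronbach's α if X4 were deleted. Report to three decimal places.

Remaining items: X1, X2, X3, X5, X6, X7 (k = 6).
ΣVar(i) = 2.256 + 1.513 + 1.006 + 1.051 + 1.782 + 0.990 = 8.598
total variance = 8.598 + 2 × 8.448 = 25.494
α (item deleted) = (6/5)·(1 − 8.598/25.494) = 0.795

α = 0.795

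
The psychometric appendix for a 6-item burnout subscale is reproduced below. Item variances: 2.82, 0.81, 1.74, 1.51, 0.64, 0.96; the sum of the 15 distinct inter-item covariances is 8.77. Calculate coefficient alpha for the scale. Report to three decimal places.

Σσ²ᵢ = 2.82 + 0.81 + 1.74 + 1.51 + 0.64 + 0.96 = 8.48
Sum of distinct covariances = 8.77
total variance = Σσ²ᵢ + 2·Σcov = 8.48 + 2 × 8.77 = 26.02
α = (6/5)·(1 − 8.48/26.02) = 0.809

α = 0.809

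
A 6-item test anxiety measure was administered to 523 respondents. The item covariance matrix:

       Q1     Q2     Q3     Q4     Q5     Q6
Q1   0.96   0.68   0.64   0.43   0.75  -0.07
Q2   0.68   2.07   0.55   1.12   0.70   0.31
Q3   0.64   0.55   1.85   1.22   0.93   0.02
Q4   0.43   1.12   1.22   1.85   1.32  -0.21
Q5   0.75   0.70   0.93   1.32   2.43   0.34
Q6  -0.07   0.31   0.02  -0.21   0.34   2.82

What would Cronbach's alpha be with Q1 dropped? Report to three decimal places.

Cronbach's alpha = 0.667

Remaining items: Q2, Q3, Q4, Q5, Q6 (k = 5).
sum of item variances = 2.07 + 1.85 + 1.85 + 2.43 + 2.82 = 11.02
total variance = 11.02 + 2 × 6.30 = 23.62
α (item deleted) = (5/4)·(1 − 11.02/23.62) = 0.667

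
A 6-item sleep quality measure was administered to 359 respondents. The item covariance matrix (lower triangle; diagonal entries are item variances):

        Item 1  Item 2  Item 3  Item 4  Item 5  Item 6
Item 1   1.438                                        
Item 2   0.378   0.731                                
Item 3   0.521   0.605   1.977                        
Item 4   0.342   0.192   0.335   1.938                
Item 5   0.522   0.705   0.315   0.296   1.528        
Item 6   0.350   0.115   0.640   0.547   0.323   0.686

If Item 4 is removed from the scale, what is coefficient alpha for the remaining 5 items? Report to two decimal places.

coefficient alpha = 0.73

Remaining items: Item 1, Item 2, Item 3, Item 5, Item 6 (k = 5).
sum of item variances = 1.438 + 0.731 + 1.977 + 1.528 + 0.686 = 6.360
Var(T) = 6.360 + 2 × 4.474 = 15.308
α (item deleted) = (5/4)·(1 − 6.360/15.308) = 0.73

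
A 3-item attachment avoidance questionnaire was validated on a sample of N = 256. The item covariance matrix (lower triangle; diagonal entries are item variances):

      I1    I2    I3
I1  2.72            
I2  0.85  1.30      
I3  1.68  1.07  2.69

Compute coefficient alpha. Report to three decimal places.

α = 0.776

sum of item variances = 2.72 + 1.30 + 2.69 = 6.71
Σ_{i<j} σ_ij = 3.60
Var(T) = 6.71 + 2 × 3.60 = 13.91
α = (k/(k−1))·(1 − sum of item variances/Var(T)) = (3/2)·(1 − 6.71/13.91) = 0.776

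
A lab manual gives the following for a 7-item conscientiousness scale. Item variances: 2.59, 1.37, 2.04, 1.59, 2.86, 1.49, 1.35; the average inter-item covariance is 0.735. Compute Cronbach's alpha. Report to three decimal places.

Cronbach's alpha = 0.816

Σσᵢ² = 2.59 + 1.37 + 2.04 + 1.59 + 2.86 + 1.49 + 1.35 = 13.29
Sum of the 21 distinct covariances = 21 × 0.735 = 15.435
σ²_T = Σσᵢ² + 2·Σcov = 13.29 + 2 × 15.435 = 44.160
α = (7/6)·(1 − 13.29/44.160) = 0.816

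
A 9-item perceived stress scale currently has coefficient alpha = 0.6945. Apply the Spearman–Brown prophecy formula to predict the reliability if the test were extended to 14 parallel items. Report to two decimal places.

predicted reliability = 0.78

Length factor m = 14/9 = 1.5556
α' = m·α / (1 + (m−1)·α)
   = 14/9 × 0.6945 / (1 + (14/9 − 1) × 0.6945)
   = 1.0803 / 1.3858 = 0.78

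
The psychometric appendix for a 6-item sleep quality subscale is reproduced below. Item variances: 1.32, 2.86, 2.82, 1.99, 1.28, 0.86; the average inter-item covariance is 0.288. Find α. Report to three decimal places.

Σσᵢ² = 1.32 + 2.86 + 2.82 + 1.99 + 1.28 + 0.86 = 11.13
Sum of the 15 distinct covariances = 15 × 0.288 = 4.320
Var(T) = Σσᵢ² + 2·Σcov = 11.13 + 2 × 4.320 = 19.770
α = (6/5)·(1 − 11.13/19.770) = 0.524

α = 0.524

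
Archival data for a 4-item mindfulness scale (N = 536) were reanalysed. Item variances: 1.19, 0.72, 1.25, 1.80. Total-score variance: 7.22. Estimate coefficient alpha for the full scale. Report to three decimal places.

coefficient alpha = 0.417

ΣVar(i) = 1.19 + 0.72 + 1.25 + 1.80 = 4.96
α = (k/(k−1))·(1 − ΣVar(i)/σ²_T) = (4/3)·(1 − 4.96/7.22) = 0.417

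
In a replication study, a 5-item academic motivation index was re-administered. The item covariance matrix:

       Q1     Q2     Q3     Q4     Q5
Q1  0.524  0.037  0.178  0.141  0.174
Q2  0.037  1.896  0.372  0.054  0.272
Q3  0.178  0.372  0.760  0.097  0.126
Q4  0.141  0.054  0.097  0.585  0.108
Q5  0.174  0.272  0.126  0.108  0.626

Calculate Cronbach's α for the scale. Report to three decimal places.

Σσᵢ² = 0.524 + 1.896 + 0.760 + 0.585 + 0.626 = 4.391
Σ_{i<j} σ_ij = 1.559
total variance = 4.391 + 2 × 1.559 = 7.509
α = (k/(k−1))·(1 − Σσᵢ²/total variance) = (5/4)·(1 − 4.391/7.509) = 0.519

α = 0.519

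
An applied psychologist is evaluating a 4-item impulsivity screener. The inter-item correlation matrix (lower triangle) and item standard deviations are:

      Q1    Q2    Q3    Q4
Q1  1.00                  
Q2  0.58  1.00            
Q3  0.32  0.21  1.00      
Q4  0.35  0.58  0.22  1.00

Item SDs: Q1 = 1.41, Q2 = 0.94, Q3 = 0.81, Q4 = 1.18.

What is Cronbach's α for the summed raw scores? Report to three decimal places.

Σσ²ᵢ = 1.41² + 0.94² + 0.81² + 1.18² = 4.9202
Covariances σ_ij = r_ij · s_i · s_j:
  σ(Q1,Q2) = 0.58 × 1.41 × 0.94 = 0.7687
  σ(Q1,Q3) = 0.32 × 1.41 × 0.81 = 0.3655
  σ(Q1,Q4) = 0.35 × 1.41 × 1.18 = 0.5823
  σ(Q2,Q3) = 0.21 × 0.94 × 0.81 = 0.1599
  σ(Q2,Q4) = 0.58 × 0.94 × 1.18 = 0.6433
  σ(Q3,Q4) = 0.22 × 0.81 × 1.18 = 0.2103
σ²_T = Σσ²ᵢ + 2·Σσ_ij = 4.9202 + 2 × 2.7300 = 10.3802
α = (4/3)·(1 − 4.9202/10.3802) = 0.701

Cronbach's α = 0.701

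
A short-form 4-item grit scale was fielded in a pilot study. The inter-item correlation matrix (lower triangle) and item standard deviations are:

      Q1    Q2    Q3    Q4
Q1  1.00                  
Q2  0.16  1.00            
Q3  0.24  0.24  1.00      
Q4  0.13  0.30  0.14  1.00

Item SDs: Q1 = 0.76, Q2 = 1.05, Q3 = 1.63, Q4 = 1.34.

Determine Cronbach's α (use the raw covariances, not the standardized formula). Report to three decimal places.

Σσ²ᵢ = 0.76² + 1.05² + 1.63² + 1.34² = 6.1326
Covariances σ_ij = r_ij · s_i · s_j:
  σ(Q1,Q2) = 0.16 × 0.76 × 1.05 = 0.1277
  σ(Q1,Q3) = 0.24 × 0.76 × 1.63 = 0.2973
  σ(Q1,Q4) = 0.13 × 0.76 × 1.34 = 0.1324
  σ(Q2,Q3) = 0.24 × 1.05 × 1.63 = 0.4108
  σ(Q2,Q4) = 0.30 × 1.05 × 1.34 = 0.4221
  σ(Q3,Q4) = 0.14 × 1.63 × 1.34 = 0.3058
σ²_T = Σσ²ᵢ + 2·Σσ_ij = 6.1326 + 2 × 1.6961 = 9.5248
α = (4/3)·(1 − 6.1326/9.5248) = 0.475

Cronbach's α = 0.475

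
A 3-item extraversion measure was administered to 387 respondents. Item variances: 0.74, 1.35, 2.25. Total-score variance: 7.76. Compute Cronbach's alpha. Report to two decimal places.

Σσᵢ² = 0.74 + 1.35 + 2.25 = 4.34
α = (k/(k−1))·(1 − Σσᵢ²/total variance) = (3/2)·(1 − 4.34/7.76) = 0.66

Cronbach's alpha = 0.66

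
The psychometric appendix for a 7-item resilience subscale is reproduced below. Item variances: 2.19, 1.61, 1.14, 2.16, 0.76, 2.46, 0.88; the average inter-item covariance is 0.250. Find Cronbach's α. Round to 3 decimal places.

sum of item variances = 2.19 + 1.61 + 1.14 + 2.16 + 0.76 + 2.46 + 0.88 = 11.20
Sum of the 21 distinct covariances = 21 × 0.250 = 5.250
σ²_total = sum of item variances + 2·Σcov = 11.20 + 2 × 5.250 = 21.700
α = (7/6)·(1 − 11.20/21.700) = 0.565

Cronbach's α = 0.565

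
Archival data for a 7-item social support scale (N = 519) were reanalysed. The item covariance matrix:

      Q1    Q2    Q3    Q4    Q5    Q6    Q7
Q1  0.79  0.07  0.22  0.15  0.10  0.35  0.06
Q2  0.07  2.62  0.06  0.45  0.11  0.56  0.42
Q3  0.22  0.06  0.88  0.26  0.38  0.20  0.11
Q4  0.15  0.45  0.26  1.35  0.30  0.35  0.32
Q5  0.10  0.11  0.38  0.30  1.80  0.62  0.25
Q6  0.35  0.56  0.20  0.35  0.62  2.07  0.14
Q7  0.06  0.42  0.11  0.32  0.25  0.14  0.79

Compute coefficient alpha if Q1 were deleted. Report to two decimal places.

α = 0.59

Remaining items: Q2, Q3, Q4, Q5, Q6, Q7 (k = 6).
Σσᵢ² = 2.62 + 0.88 + 1.35 + 1.80 + 2.07 + 0.79 = 9.51
σ²_total = 9.51 + 2 × 4.53 = 18.57
α (item deleted) = (6/5)·(1 − 9.51/18.57) = 0.59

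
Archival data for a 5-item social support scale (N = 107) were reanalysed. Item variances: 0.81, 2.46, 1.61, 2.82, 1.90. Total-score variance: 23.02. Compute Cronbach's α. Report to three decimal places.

sum of item variances = 0.81 + 2.46 + 1.61 + 2.82 + 1.90 = 9.60
α = (k/(k−1))·(1 − sum of item variances/Var(T)) = (5/4)·(1 − 9.60/23.02) = 0.729

Cronbach's α = 0.729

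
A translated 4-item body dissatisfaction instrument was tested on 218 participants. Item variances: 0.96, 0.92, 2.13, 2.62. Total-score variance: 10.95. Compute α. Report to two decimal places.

α = 0.53

ΣVar(i) = 0.96 + 0.92 + 2.13 + 2.62 = 6.63
α = (k/(k−1))·(1 − ΣVar(i)/σ²_total) = (4/3)·(1 − 6.63/10.95) = 0.53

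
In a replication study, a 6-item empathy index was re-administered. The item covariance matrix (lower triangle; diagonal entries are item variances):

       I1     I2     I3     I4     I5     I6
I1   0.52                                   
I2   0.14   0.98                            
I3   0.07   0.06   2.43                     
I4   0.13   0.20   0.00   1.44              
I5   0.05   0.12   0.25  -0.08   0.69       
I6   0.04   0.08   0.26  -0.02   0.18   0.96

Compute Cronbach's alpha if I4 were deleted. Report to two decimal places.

Cronbach's alpha = 0.39

Remaining items: I1, I2, I3, I5, I6 (k = 5).
Σσ²ᵢ = 0.52 + 0.98 + 2.43 + 0.69 + 0.96 = 5.58
σ²_T = 5.58 + 2 × 1.25 = 8.08
α (item deleted) = (5/4)·(1 − 5.58/8.08) = 0.39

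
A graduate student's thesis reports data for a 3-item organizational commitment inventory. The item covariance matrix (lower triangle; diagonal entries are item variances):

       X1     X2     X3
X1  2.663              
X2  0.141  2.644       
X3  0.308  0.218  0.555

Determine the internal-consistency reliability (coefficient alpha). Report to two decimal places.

ΣVar(i) = 2.663 + 2.644 + 0.555 = 5.862
Sum of the distinct covariances = 0.667
σ²_total = 5.862 + 2 × 0.667 = 7.196
α = (k/(k−1))·(1 − ΣVar(i)/σ²_total) = (3/2)·(1 − 5.862/7.196) = 0.28

coefficient alpha = 0.28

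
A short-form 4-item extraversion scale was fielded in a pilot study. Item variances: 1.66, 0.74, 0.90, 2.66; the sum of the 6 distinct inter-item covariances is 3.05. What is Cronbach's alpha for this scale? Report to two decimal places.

Σσ²ᵢ = 1.66 + 0.74 + 0.90 + 2.66 = 5.96
Sum of distinct covariances = 3.05
σ²_T = Σσ²ᵢ + 2·Σcov = 5.96 + 2 × 3.05 = 12.06
α = (4/3)·(1 − 5.96/12.06) = 0.67

α = 0.67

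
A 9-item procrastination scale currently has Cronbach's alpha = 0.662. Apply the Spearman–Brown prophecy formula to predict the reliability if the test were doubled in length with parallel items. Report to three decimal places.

Length factor m = 2
α' = m·α / (1 + (m−1)·α)
   = 2 × 0.662 / (1 + (2 − 1) × 0.662)
   = 1.3240 / 1.6620 = 0.797

predicted reliability = 0.797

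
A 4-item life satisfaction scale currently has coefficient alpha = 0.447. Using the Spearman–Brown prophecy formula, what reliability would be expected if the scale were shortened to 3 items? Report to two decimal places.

Length factor m = 3/4 = 0.7500
α' = m·α / (1 − (1−m)·α)
   = 3/4 × 0.447 / (1 − (1 − 3/4) × 0.447)
   = 0.3352 / 0.8882 = 0.38

predicted reliability = 0.38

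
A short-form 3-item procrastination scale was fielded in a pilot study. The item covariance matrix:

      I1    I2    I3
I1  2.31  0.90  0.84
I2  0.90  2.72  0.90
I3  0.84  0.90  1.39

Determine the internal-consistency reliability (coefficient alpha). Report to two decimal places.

ΣVar(i) = 2.31 + 2.72 + 1.39 = 6.42
Sum of off-diagonal covariances = 2.64
Var(T) = 6.42 + 2 × 2.64 = 11.70
α = (k/(k−1))·(1 − ΣVar(i)/Var(T)) = (3/2)·(1 − 6.42/11.70) = 0.68

coefficient alpha = 0.68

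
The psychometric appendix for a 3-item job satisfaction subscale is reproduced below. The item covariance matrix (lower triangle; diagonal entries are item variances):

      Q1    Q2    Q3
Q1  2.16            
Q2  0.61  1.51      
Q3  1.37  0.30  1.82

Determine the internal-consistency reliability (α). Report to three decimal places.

Σσᵢ² = 2.16 + 1.51 + 1.82 = 5.49
Sum of the distinct covariances = 2.28
Var(T) = 5.49 + 2 × 2.28 = 10.05
α = (k/(k−1))·(1 − Σσᵢ²/Var(T)) = (3/2)·(1 − 5.49/10.05) = 0.681

α = 0.681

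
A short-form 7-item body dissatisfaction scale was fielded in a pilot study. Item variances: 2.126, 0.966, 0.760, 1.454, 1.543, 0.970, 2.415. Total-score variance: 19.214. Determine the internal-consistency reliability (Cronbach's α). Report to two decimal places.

ΣVar(i) = 2.126 + 0.966 + 0.760 + 1.454 + 1.543 + 0.970 + 2.415 = 10.234
α = (k/(k−1))·(1 − ΣVar(i)/σ²_total) = (7/6)·(1 − 10.234/19.214) = 0.55

α = 0.55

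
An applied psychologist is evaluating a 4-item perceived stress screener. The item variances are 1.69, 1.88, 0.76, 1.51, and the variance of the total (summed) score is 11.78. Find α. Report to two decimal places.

ΣVar(i) = 1.69 + 1.88 + 0.76 + 1.51 = 5.84
α = (k/(k−1))·(1 − ΣVar(i)/Var(T)) = (4/3)·(1 − 5.84/11.78) = 0.67

α = 0.67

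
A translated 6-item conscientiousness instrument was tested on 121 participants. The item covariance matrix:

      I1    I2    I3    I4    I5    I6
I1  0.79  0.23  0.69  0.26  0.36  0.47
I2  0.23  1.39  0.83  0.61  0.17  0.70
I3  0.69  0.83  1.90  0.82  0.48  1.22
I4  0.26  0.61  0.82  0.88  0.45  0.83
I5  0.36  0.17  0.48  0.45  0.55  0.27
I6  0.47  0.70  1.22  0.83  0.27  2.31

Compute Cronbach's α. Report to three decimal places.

α = 0.819

ΣVar(i) = 0.79 + 1.39 + 1.90 + 0.88 + 0.55 + 2.31 = 7.82
Sum of off-diagonal covariances = 8.39
σ²_T = 7.82 + 2 × 8.39 = 24.60
α = (k/(k−1))·(1 − ΣVar(i)/σ²_T) = (6/5)·(1 − 7.82/24.60) = 0.819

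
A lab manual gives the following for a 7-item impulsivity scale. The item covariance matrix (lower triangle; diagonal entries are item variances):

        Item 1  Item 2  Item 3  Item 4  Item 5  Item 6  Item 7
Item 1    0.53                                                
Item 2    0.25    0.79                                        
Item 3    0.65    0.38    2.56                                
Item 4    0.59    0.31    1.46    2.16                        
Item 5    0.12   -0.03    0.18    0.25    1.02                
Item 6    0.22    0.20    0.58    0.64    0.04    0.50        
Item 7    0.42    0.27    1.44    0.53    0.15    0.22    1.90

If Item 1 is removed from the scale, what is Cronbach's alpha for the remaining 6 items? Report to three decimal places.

Cronbach's alpha = 0.717

Remaining items: Item 2, Item 3, Item 4, Item 5, Item 6, Item 7 (k = 6).
sum of item variances = 0.79 + 2.56 + 2.16 + 1.02 + 0.50 + 1.90 = 8.93
σ²_total = 8.93 + 2 × 6.62 = 22.17
α (item deleted) = (6/5)·(1 − 8.93/22.17) = 0.717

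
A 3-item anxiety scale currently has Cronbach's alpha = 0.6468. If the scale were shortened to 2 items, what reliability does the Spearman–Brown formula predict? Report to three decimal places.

predicted reliability = 0.550

Length factor m = 2/3 = 0.6667
α' = m·α / (1 − (1−m)·α)
   = 2/3 × 0.6468 / (1 − (1 − 2/3) × 0.6468)
   = 0.4312 / 0.7844 = 0.550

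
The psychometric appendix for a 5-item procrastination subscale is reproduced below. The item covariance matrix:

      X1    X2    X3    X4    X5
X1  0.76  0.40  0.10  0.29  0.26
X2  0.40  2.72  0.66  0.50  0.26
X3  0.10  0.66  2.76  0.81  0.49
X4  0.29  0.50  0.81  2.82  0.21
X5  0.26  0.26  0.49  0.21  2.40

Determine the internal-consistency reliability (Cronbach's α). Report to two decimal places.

Σσᵢ² = 0.76 + 2.72 + 2.76 + 2.82 + 2.40 = 11.46
Σ_{i<j} σ_ij = 3.98
σ²_T = 11.46 + 2 × 3.98 = 19.42
α = (k/(k−1))·(1 − Σσᵢ²/σ²_T) = (5/4)·(1 − 11.46/19.42) = 0.51

α = 0.51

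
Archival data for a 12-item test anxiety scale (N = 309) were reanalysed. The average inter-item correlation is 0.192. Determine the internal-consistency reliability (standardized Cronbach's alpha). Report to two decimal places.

Standardized α = k·r̄ / (1 + (k−1)·r̄) = 12 × 0.192 / (1 + 11 × 0.192)
  = 2.3040 / 3.1120 = 0.74

standardized Cronbach's alpha = 0.74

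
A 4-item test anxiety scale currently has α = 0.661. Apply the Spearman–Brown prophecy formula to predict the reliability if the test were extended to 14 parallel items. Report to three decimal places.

Length factor m = 14/4 = 3.5000
α' = m·α / (1 + (m−1)·α)
   = 14/4 × 0.661 / (1 + (14/4 − 1) × 0.661)
   = 2.3135 / 2.6525 = 0.872

predicted reliability = 0.872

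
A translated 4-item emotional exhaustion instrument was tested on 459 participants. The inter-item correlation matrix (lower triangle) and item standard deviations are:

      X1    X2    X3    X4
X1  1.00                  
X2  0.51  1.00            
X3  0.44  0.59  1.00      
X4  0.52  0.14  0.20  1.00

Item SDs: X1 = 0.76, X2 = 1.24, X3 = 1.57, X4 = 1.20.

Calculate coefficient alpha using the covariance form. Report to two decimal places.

Σσ²ᵢ = 0.76² + 1.24² + 1.57² + 1.20² = 6.0201
Covariances σ_ij = r_ij · s_i · s_j:
  σ(X1,X2) = 0.51 × 0.76 × 1.24 = 0.4806
  σ(X1,X3) = 0.44 × 0.76 × 1.57 = 0.5250
  σ(X1,X4) = 0.52 × 0.76 × 1.20 = 0.4742
  σ(X2,X3) = 0.59 × 1.24 × 1.57 = 1.1486
  σ(X2,X4) = 0.14 × 1.24 × 1.20 = 0.2083
  σ(X3,X4) = 0.20 × 1.57 × 1.20 = 0.3768
σ²_T = Σσ²ᵢ + 2·Σσ_ij = 6.0201 + 2 × 3.2135 = 12.4471
α = (4/3)·(1 − 6.0201/12.4471) = 0.69

coefficient alpha = 0.69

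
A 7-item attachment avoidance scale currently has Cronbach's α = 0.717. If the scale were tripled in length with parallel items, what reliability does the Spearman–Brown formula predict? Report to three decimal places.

predicted reliability = 0.884

Length factor m = 3
α' = m·α / (1 + (m−1)·α)
   = 3 × 0.717 / (1 + (3 − 1) × 0.717)
   = 2.1510 / 2.4340 = 0.884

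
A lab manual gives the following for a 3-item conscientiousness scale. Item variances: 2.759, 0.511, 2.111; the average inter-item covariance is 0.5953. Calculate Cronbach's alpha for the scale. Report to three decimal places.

Cronbach's alpha = 0.598

sum of item variances = 2.759 + 0.511 + 2.111 = 5.381
Sum of the 3 distinct covariances = 3 × 0.5953 = 1.7859
σ²_total = sum of item variances + 2·Σcov = 5.381 + 2 × 1.7859 = 8.9528
α = (3/2)·(1 − 5.381/8.9528) = 0.598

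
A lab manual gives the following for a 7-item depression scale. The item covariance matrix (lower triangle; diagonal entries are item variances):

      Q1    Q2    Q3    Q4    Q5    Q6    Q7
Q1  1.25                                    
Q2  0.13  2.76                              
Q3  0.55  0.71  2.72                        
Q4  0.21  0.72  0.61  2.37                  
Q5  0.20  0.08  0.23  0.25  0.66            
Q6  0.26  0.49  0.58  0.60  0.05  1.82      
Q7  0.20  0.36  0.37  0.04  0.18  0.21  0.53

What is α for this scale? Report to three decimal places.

α = 0.627

Σσ²ᵢ = 1.25 + 2.76 + 2.72 + 2.37 + 0.66 + 1.82 + 0.53 = 12.11
Sum of off-diagonal covariances = 7.03
σ²_T = 12.11 + 2 × 7.03 = 26.17
α = (k/(k−1))·(1 − Σσ²ᵢ/σ²_T) = (7/6)·(1 − 12.11/26.17) = 0.627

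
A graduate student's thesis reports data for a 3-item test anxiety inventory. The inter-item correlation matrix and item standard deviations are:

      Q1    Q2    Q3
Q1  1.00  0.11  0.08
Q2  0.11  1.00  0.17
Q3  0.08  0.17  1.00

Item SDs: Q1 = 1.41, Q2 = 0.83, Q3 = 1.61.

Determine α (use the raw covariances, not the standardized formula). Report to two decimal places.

α = 0.25

Σσ²ᵢ = 1.41² + 0.83² + 1.61² = 5.2691
Covariances σ_ij = r_ij · s_i · s_j:
  σ(Q1,Q2) = 0.11 × 1.41 × 0.83 = 0.1287
  σ(Q1,Q3) = 0.08 × 1.41 × 1.61 = 0.1816
  σ(Q2,Q3) = 0.17 × 0.83 × 1.61 = 0.2272
σ²_T = Σσ²ᵢ + 2·Σσ_ij = 5.2691 + 2 × 0.5375 = 6.3441
α = (3/2)·(1 − 5.2691/6.3441) = 0.25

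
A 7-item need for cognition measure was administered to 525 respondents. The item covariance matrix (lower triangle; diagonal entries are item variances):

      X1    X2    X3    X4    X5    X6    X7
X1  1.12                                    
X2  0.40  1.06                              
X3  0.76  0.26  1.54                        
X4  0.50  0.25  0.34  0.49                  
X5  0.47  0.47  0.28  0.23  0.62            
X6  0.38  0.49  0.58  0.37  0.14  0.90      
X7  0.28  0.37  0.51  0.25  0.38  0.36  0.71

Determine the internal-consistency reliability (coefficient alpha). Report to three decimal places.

α = 0.834

sum of item variances = 1.12 + 1.06 + 1.54 + 0.49 + 0.62 + 0.90 + 0.71 = 6.44
Sum of off-diagonal covariances = 8.07
Var(T) = 6.44 + 2 × 8.07 = 22.58
α = (k/(k−1))·(1 − sum of item variances/Var(T)) = (7/6)·(1 − 6.44/22.58) = 0.834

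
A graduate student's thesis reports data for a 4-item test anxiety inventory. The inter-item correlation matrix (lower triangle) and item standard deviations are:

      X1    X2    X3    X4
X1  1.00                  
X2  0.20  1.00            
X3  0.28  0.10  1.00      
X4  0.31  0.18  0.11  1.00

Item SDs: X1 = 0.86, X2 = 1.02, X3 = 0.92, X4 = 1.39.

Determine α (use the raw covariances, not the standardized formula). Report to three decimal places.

α = 0.474

Σσ²ᵢ = 0.86² + 1.02² + 0.92² + 1.39² = 4.5585
Covariances σ_ij = r_ij · s_i · s_j:
  σ(X1,X2) = 0.20 × 0.86 × 1.02 = 0.1754
  σ(X1,X3) = 0.28 × 0.86 × 0.92 = 0.2215
  σ(X1,X4) = 0.31 × 0.86 × 1.39 = 0.3706
  σ(X2,X3) = 0.10 × 1.02 × 0.92 = 0.0938
  σ(X2,X4) = 0.18 × 1.02 × 1.39 = 0.2552
  σ(X3,X4) = 0.11 × 0.92 × 1.39 = 0.1407
σ²_T = Σσ²ᵢ + 2·Σσ_ij = 4.5585 + 2 × 1.2572 = 7.0729
α = (4/3)·(1 − 4.5585/7.0729) = 0.474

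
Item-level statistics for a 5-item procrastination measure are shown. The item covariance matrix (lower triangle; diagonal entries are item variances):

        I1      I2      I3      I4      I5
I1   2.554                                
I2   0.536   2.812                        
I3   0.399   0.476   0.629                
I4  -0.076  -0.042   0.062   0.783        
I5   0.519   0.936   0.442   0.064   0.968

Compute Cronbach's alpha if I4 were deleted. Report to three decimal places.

Cronbach's alpha = 0.650

Remaining items: I1, I2, I3, I5 (k = 4).
ΣVar(i) = 2.554 + 2.812 + 0.629 + 0.968 = 6.963
σ²_total = 6.963 + 2 × 3.308 = 13.579
α (item deleted) = (4/3)·(1 − 6.963/13.579) = 0.650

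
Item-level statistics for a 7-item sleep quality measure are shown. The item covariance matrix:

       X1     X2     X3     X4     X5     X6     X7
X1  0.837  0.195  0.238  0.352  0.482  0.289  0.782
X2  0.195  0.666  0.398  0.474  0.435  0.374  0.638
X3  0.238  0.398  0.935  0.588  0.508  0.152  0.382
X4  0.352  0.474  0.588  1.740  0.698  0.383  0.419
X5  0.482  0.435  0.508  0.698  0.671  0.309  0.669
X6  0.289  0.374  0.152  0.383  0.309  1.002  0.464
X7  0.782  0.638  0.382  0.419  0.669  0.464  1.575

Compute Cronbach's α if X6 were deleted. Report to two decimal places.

Cronbach's α = 0.83

Remaining items: X1, X2, X3, X4, X5, X7 (k = 6).
Σσᵢ² = 0.837 + 0.666 + 0.935 + 1.740 + 0.671 + 1.575 = 6.424
Var(T) = 6.424 + 2 × 7.258 = 20.940
α (item deleted) = (6/5)·(1 − 6.424/20.940) = 0.83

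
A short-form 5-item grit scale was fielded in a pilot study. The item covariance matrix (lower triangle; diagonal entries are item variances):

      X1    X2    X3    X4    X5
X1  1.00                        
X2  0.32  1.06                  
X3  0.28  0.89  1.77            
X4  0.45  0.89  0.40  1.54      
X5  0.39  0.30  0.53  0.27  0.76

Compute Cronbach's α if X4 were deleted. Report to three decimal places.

Cronbach's α = 0.722

Remaining items: X1, X2, X3, X5 (k = 4).
Σσ²ᵢ = 1.00 + 1.06 + 1.77 + 0.76 = 4.59
Var(T) = 4.59 + 2 × 2.71 = 10.01
α (item deleted) = (4/3)·(1 − 4.59/10.01) = 0.722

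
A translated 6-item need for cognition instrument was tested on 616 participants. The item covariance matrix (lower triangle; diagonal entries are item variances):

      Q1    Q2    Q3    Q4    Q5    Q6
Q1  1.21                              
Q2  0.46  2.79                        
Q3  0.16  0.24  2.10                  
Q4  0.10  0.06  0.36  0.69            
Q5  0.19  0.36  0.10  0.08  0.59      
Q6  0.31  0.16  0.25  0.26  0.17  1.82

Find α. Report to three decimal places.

ΣVar(i) = 1.21 + 2.79 + 2.10 + 0.69 + 0.59 + 1.82 = 9.20
Sum of off-diagonal covariances = 3.26
σ²_total = 9.20 + 2 × 3.26 = 15.72
α = (k/(k−1))·(1 − ΣVar(i)/σ²_total) = (6/5)·(1 − 9.20/15.72) = 0.498

α = 0.498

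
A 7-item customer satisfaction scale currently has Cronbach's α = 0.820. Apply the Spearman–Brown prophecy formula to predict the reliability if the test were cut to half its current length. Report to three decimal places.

predicted reliability = 0.695

Length factor m = 1/2
α' = m·α / (1 − (1−m)·α)
   = 1/2 × 0.820 / (1 − (1 − 1/2) × 0.820)
   = 0.4100 / 0.5900 = 0.695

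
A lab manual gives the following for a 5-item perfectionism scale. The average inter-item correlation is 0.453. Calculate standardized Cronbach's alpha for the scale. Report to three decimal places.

α = 0.805

Standardized α = k·r̄ / (1 + (k−1)·r̄) = 5 × 0.453 / (1 + 4 × 0.453)
  = 2.2650 / 2.8120 = 0.805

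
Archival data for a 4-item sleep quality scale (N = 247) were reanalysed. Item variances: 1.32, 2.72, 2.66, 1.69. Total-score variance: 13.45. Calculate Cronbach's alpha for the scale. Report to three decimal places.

α = 0.502

sum of item variances = 1.32 + 2.72 + 2.66 + 1.69 = 8.39
α = (k/(k−1))·(1 − sum of item variances/Var(T)) = (4/3)·(1 − 8.39/13.45) = 0.502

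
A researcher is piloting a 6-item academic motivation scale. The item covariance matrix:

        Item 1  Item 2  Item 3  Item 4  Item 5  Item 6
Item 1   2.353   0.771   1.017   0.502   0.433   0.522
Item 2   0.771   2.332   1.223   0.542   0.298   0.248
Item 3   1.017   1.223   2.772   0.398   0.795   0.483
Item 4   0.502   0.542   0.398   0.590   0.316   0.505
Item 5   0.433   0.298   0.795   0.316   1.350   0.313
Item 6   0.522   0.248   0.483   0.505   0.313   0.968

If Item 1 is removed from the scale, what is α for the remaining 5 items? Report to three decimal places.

α = 0.701

Remaining items: Item 2, Item 3, Item 4, Item 5, Item 6 (k = 5).
Σσ²ᵢ = 2.332 + 2.772 + 0.590 + 1.350 + 0.968 = 8.012
total variance = 8.012 + 2 × 5.121 = 18.254
α (item deleted) = (5/4)·(1 − 8.012/18.254) = 0.701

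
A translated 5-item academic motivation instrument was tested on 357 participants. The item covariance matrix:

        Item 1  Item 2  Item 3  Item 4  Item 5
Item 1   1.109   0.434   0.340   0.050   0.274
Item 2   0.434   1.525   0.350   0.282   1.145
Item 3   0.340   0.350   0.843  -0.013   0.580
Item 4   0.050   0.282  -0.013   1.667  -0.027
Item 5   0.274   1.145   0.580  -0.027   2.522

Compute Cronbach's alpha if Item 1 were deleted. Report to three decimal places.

Remaining items: Item 2, Item 3, Item 4, Item 5 (k = 4).
sum of item variances = 1.525 + 0.843 + 1.667 + 2.522 = 6.557
total variance = 6.557 + 2 × 2.317 = 11.191
α (item deleted) = (4/3)·(1 − 6.557/11.191) = 0.552

α = 0.552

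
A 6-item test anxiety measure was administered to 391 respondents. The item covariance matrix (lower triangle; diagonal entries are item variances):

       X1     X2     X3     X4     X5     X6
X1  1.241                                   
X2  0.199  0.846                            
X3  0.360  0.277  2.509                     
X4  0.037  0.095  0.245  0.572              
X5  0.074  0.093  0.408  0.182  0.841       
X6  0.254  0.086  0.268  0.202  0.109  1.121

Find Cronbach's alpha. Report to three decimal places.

Cronbach's alpha = 0.537

Σσ²ᵢ = 1.241 + 0.846 + 2.509 + 0.572 + 0.841 + 1.121 = 7.130
Sum of the distinct covariances = 2.889
σ²_total = 7.130 + 2 × 2.889 = 12.908
α = (k/(k−1))·(1 − Σσ²ᵢ/σ²_total) = (6/5)·(1 − 7.130/12.908) = 0.537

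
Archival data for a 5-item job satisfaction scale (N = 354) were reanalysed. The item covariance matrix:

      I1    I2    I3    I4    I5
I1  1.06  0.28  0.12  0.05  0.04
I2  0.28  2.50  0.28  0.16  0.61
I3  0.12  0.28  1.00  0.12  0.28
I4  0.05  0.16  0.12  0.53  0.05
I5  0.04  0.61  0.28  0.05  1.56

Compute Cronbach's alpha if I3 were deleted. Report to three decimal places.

Cronbach's alpha = 0.395

Remaining items: I1, I2, I4, I5 (k = 4).
Σσ²ᵢ = 1.06 + 2.50 + 0.53 + 1.56 = 5.65
total variance = 5.65 + 2 × 1.19 = 8.03
α (item deleted) = (4/3)·(1 − 5.65/8.03) = 0.395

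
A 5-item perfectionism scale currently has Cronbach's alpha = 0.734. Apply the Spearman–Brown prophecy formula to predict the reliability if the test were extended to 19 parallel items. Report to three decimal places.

Length factor m = 19/5 = 3.8000
α' = m·α / (1 + (m−1)·α)
   = 19/5 × 0.734 / (1 + (19/5 − 1) × 0.734)
   = 2.7892 / 3.0552 = 0.913

predicted reliability = 0.913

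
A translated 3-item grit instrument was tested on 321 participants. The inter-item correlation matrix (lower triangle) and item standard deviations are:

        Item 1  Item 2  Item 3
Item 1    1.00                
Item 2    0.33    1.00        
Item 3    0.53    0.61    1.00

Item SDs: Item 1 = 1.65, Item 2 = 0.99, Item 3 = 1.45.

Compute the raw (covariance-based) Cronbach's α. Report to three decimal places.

Σσ²ᵢ = 1.65² + 0.99² + 1.45² = 5.8051
Covariances σ_ij = r_ij · s_i · s_j:
  σ(Item 1,Item 2) = 0.33 × 1.65 × 0.99 = 0.5391
  σ(Item 1,Item 3) = 0.53 × 1.65 × 1.45 = 1.2680
  σ(Item 2,Item 3) = 0.61 × 0.99 × 1.45 = 0.8757
σ²_T = Σσ²ᵢ + 2·Σσ_ij = 5.8051 + 2 × 2.6828 = 11.1707
α = (3/2)·(1 − 5.8051/11.1707) = 0.720

α = 0.720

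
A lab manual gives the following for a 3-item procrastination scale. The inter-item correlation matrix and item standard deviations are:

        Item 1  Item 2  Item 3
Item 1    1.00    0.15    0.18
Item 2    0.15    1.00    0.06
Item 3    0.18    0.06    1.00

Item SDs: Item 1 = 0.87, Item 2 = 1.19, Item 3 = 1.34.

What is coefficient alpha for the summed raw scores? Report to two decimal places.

Σσ²ᵢ = 0.87² + 1.19² + 1.34² = 3.9686
Covariances σ_ij = r_ij · s_i · s_j:
  σ(Item 1,Item 2) = 0.15 × 0.87 × 1.19 = 0.1553
  σ(Item 1,Item 3) = 0.18 × 0.87 × 1.34 = 0.2098
  σ(Item 2,Item 3) = 0.06 × 1.19 × 1.34 = 0.0957
σ²_T = Σσ²ᵢ + 2·Σσ_ij = 3.9686 + 2 × 0.4608 = 4.8902
α = (3/2)·(1 − 3.9686/4.8902) = 0.28

α = 0.28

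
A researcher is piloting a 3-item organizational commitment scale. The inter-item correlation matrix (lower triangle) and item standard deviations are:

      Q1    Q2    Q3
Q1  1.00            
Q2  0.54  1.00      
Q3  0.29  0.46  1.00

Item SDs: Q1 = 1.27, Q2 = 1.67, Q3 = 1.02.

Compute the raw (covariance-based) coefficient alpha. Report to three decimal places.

Σσ²ᵢ = 1.27² + 1.67² + 1.02² = 5.4422
Covariances σ_ij = r_ij · s_i · s_j:
  σ(Q1,Q2) = 0.54 × 1.27 × 1.67 = 1.1453
  σ(Q1,Q3) = 0.29 × 1.27 × 1.02 = 0.3757
  σ(Q2,Q3) = 0.46 × 1.67 × 1.02 = 0.7836
σ²_T = Σσ²ᵢ + 2·Σσ_ij = 5.4422 + 2 × 2.3046 = 10.0514
α = (3/2)·(1 − 5.4422/10.0514) = 0.688

α = 0.688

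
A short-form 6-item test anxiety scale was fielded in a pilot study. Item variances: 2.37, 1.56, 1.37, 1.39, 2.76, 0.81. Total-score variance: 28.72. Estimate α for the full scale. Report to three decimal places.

Σσ²ᵢ = 2.37 + 1.56 + 1.37 + 1.39 + 2.76 + 0.81 = 10.26
α = (k/(k−1))·(1 − Σσ²ᵢ/Var(T)) = (6/5)·(1 − 10.26/28.72) = 0.771

α = 0.771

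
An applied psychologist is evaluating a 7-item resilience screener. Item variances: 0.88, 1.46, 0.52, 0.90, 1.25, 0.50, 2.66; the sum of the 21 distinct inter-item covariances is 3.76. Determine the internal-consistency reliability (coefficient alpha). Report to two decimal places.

Σσ²ᵢ = 0.88 + 1.46 + 0.52 + 0.90 + 1.25 + 0.50 + 2.66 = 8.17
Sum of distinct covariances = 3.76
σ²_T = Σσ²ᵢ + 2·Σcov = 8.17 + 2 × 3.76 = 15.69
α = (7/6)·(1 − 8.17/15.69) = 0.56

coefficient alpha = 0.56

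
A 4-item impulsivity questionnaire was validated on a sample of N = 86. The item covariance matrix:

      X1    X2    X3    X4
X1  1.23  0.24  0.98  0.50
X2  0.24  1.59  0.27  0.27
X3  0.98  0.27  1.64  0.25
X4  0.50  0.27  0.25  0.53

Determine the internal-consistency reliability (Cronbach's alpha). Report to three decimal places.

α = 0.669

ΣVar(i) = 1.23 + 1.59 + 1.64 + 0.53 = 4.99
Σ_{i<j} σ_ij = 2.51
σ²_total = 4.99 + 2 × 2.51 = 10.01
α = (k/(k−1))·(1 − ΣVar(i)/σ²_total) = (4/3)·(1 − 4.99/10.01) = 0.669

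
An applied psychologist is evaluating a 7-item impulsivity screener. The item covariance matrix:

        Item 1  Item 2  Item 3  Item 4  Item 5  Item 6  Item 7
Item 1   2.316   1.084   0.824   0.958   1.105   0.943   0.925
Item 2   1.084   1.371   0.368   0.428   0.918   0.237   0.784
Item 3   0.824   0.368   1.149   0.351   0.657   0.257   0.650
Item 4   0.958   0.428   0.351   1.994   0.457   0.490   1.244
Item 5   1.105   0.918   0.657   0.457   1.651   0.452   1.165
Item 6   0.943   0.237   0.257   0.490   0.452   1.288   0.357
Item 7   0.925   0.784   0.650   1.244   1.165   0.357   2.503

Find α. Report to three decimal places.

Σσ²ᵢ = 2.316 + 1.371 + 1.149 + 1.994 + 1.651 + 1.288 + 2.503 = 12.272
Sum of off-diagonal covariances = 14.654
total variance = 12.272 + 2 × 14.654 = 41.580
α = (k/(k−1))·(1 − Σσ²ᵢ/total variance) = (7/6)·(1 − 12.272/41.580) = 0.822

α = 0.822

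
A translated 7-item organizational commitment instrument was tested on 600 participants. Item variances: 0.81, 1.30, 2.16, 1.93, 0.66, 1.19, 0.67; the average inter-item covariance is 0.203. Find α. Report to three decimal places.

ΣVar(i) = 0.81 + 1.30 + 2.16 + 1.93 + 0.66 + 1.19 + 0.67 = 8.72
Sum of the 21 distinct covariances = 21 × 0.203 = 4.263
total variance = ΣVar(i) + 2·Σcov = 8.72 + 2 × 4.263 = 17.246
α = (7/6)·(1 − 8.72/17.246) = 0.577

α = 0.577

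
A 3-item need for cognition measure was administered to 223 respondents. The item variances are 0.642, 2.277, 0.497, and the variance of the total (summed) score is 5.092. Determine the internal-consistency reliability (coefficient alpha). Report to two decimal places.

coefficient alpha = 0.49

Σσ²ᵢ = 0.642 + 2.277 + 0.497 = 3.416
α = (k/(k−1))·(1 − Σσ²ᵢ/σ²_T) = (3/2)·(1 − 3.416/5.092) = 0.49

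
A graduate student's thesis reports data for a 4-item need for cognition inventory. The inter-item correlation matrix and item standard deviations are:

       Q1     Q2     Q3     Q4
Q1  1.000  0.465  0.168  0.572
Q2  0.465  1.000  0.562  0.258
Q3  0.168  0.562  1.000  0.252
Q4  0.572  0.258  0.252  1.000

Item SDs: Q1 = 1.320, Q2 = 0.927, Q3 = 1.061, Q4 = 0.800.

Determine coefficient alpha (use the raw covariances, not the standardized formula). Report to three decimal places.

coefficient alpha = 0.693

Σσ²ᵢ = 1.320² + 0.927² + 1.061² + 0.800² = 4.3674
Covariances σ_ij = r_ij · s_i · s_j:
  σ(Q1,Q2) = 0.465 × 1.320 × 0.927 = 0.5690
  σ(Q1,Q3) = 0.168 × 1.320 × 1.061 = 0.2353
  σ(Q1,Q4) = 0.572 × 1.320 × 0.800 = 0.6040
  σ(Q2,Q3) = 0.562 × 0.927 × 1.061 = 0.5528
  σ(Q2,Q4) = 0.258 × 0.927 × 0.800 = 0.1913
  σ(Q3,Q4) = 0.252 × 1.061 × 0.800 = 0.2139
σ²_T = Σσ²ᵢ + 2·Σσ_ij = 4.3674 + 2 × 2.3663 = 9.1000
α = (4/3)·(1 − 4.3674/9.1000) = 0.693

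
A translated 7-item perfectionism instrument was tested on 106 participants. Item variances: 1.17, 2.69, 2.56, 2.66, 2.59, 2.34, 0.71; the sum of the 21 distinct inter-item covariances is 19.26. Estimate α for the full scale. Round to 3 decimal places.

α = 0.844

sum of item variances = 1.17 + 2.69 + 2.56 + 2.66 + 2.59 + 2.34 + 0.71 = 14.72
Sum of distinct covariances = 19.26
σ²_T = sum of item variances + 2·Σcov = 14.72 + 2 × 19.26 = 53.24
α = (7/6)·(1 − 14.72/53.24) = 0.844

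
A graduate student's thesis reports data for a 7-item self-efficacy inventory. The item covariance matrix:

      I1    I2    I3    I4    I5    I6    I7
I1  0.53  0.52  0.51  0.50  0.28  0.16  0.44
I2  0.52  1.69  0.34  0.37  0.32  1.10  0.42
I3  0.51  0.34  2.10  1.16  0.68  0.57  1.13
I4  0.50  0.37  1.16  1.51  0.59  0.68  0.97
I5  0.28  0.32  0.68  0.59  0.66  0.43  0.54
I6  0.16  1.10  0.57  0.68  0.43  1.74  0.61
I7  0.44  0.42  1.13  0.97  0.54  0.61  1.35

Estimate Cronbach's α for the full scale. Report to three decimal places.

ΣVar(i) = 0.53 + 1.69 + 2.10 + 1.51 + 0.66 + 1.74 + 1.35 = 9.58
Sum of the distinct covariances = 12.32
σ²_T = 9.58 + 2 × 12.32 = 34.22
α = (k/(k−1))·(1 − ΣVar(i)/σ²_T) = (7/6)·(1 − 9.58/34.22) = 0.840

Cronbach's α = 0.840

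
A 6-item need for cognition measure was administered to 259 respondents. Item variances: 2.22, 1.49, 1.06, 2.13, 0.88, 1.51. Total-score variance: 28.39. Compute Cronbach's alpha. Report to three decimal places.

α = 0.807

sum of item variances = 2.22 + 1.49 + 1.06 + 2.13 + 0.88 + 1.51 = 9.29
α = (k/(k−1))·(1 − sum of item variances/total variance) = (6/5)·(1 − 9.29/28.39) = 0.807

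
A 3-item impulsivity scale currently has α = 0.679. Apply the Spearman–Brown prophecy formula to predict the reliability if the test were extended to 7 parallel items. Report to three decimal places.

Length factor m = 7/3 = 2.3333
α' = m·α / (1 + (m−1)·α)
   = 7/3 × 0.679 / (1 + (7/3 − 1) × 0.679)
   = 1.5843 / 1.9053 = 0.832

predicted reliability = 0.832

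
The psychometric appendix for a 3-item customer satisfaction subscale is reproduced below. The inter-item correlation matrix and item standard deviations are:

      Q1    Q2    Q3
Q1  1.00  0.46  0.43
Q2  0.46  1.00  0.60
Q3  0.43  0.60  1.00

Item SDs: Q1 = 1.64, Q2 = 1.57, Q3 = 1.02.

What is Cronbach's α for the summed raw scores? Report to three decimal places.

α = 0.721

Σσ²ᵢ = 1.64² + 1.57² + 1.02² = 6.1949
Covariances σ_ij = r_ij · s_i · s_j:
  σ(Q1,Q2) = 0.46 × 1.64 × 1.57 = 1.1844
  σ(Q1,Q3) = 0.43 × 1.64 × 1.02 = 0.7193
  σ(Q2,Q3) = 0.60 × 1.57 × 1.02 = 0.9608
σ²_T = Σσ²ᵢ + 2·Σσ_ij = 6.1949 + 2 × 2.8645 = 11.9239
α = (3/2)·(1 − 6.1949/11.9239) = 0.721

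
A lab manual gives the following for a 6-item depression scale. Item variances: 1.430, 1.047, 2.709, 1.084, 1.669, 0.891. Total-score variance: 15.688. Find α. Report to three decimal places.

α = 0.525

sum of item variances = 1.430 + 1.047 + 2.709 + 1.084 + 1.669 + 0.891 = 8.830
α = (k/(k−1))·(1 − sum of item variances/total variance) = (6/5)·(1 − 8.830/15.688) = 0.525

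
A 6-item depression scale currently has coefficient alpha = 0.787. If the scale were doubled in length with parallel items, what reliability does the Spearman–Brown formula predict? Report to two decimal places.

Length factor m = 2
α' = m·α / (1 + (m−1)·α)
   = 2 × 0.787 / (1 + (2 − 1) × 0.787)
   = 1.5740 / 1.7870 = 0.88

predicted reliability = 0.88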